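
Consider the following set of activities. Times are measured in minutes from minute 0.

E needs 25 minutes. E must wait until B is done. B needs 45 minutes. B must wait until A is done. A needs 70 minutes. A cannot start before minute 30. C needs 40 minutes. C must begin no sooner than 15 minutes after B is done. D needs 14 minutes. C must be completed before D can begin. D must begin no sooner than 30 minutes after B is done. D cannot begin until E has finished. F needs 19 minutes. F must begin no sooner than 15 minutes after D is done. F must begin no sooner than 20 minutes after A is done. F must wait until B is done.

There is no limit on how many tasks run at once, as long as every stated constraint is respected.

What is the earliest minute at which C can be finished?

200

A cannot begin until its own release at minute 30. It runs from minute 30 to 30 + 70 = minute 100.
B cannot begin until A (finishes minute 100). It runs from minute 100 to 100 + 45 = minute 145.
After B (finishes minute 145, plus 15-minute gap → minute 160), C can start at minute 160 and finishes at minute 200.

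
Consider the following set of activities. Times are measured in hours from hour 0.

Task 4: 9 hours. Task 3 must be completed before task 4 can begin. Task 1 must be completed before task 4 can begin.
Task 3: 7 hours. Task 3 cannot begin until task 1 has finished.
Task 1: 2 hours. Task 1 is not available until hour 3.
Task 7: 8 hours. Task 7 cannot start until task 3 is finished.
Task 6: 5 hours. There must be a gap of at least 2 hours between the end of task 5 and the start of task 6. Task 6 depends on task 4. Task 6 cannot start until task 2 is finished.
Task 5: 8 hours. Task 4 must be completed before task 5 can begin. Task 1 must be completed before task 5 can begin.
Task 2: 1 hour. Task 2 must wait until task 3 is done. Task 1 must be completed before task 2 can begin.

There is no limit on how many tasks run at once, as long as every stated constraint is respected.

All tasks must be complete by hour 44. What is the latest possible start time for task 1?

Nothing follows task 6; the deadline of hour 44 is its only limit. It must start by 44 − 5 = hour 39.
Since task 6 (must start by hour 39) depends on it, task 2 must finish by hour 39. Backing off its 1-hour duration gives a latest start of hour 38.
Task 5 feeds into task 6 (must start by hour 39, minus 2-hour gap → hour 37); so task 5 must finish by hour 37 and therefore start by hour 29.
Task 4 must finish in time for task 5 (must start by hour 29); task 6 (must start by hour 39). The tightest is hour 29, so task 4 must start by 29 − 9 = hour 20.
To finish by hour 44, task 7 (duration 8) must start no later than hour 36.
Task 3 feeds task 2 (must start by hour 38); task 4 (must start by hour 20); task 7 (must start by hour 36). Taking the minimum, task 3 must finish by hour 20 and start by 20 − 7 = hour 13.
For task 1: task 2 (must start by hour 38); task 3 (must start by hour 13); task 4 (must start by hour 20); task 5 (must start by hour 29). The most restrictive is hour 13; with a 2-hour duration, task 1 must start by hour 11.

11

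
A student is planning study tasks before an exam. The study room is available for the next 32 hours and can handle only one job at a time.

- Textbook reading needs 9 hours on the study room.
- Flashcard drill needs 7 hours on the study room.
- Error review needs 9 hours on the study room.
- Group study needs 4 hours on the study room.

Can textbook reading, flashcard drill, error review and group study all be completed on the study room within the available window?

Yes

Running back to back, the jobs need 9 + 7 + 9 + 4 = 29 hours on the study room.
Since 29 ≤ 32, they fit within the window.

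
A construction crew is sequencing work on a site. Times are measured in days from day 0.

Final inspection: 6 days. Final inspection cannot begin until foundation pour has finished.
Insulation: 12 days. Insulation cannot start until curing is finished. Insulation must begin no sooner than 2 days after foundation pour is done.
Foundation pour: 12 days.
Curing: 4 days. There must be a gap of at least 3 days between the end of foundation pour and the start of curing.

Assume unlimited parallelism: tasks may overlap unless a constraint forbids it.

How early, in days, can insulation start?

19

Nothing blocks foundation pour, so it runs from day 0 to day 12.
Curing waits on foundation pour (finishes day 12, plus 3-day gap → day 15), so it starts at day 15 and finishes at 15 + 4 = day 19.
Insulation waits on curing (finishes day 19); foundation pour (finishes day 12, plus 2-day gap → day 14). The latest of these is day 19, which is the earliest insulation can start.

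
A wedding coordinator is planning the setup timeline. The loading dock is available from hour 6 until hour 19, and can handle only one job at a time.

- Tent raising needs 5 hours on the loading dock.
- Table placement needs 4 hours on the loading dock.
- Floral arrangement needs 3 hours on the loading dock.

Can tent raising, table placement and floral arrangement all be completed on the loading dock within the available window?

Yes

The loading dock window is 19 − 6 = 13 hours.
Running back to back, the jobs need 5 + 4 + 3 = 12 hours on the loading dock.
Since 12 ≤ 13, they fit within the window.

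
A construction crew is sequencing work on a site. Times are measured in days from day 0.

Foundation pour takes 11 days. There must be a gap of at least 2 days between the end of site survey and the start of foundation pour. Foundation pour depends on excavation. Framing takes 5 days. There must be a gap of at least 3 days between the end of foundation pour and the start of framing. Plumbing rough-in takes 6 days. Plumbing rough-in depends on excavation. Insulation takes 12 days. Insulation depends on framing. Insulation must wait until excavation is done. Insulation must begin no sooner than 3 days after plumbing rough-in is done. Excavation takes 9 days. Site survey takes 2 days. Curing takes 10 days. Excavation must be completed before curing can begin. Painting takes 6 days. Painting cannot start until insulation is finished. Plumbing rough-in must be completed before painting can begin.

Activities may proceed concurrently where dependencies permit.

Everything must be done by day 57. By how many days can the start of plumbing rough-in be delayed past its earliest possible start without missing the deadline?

21

Nothing blocks excavation, so it runs from day 0 to day 9.
After excavation (finishes day 9), plumbing rough-in can start at day 9 and finishes at day 15.

Working backward from the deadline:
Painting has no dependents, so it just needs to finish by day 57. Starting by 57 − 6 = day 51 achieves that.
Since painting (must start by day 51) depends on it, insulation must finish by day 51. Backing off its 12-day duration gives a latest start of day 39.
Plumbing rough-in must finish in time for insulation (must start by day 39, minus 3-day gap → day 36); painting (must start by day 51). The tightest is day 36, so plumbing rough-in must start by 36 − 6 = day 30.
So plumbing rough-in can start as early as day 9 and as late as day 30, giving 30 − 9 = 21 days of slack.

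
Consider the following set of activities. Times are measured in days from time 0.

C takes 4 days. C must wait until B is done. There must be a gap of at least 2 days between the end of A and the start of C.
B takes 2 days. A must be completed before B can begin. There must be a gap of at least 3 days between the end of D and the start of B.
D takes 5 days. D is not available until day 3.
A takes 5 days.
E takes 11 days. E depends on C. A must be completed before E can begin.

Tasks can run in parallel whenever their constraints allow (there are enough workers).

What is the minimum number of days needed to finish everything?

D waits on its own release at day 3, so it starts at day 3 and finishes at 3 + 5 = day 8.
Nothing blocks A, so it runs from day 0 to day 5.
For B: A (finishes day 5); D (finishes day 8, plus 3-day gap → day 11). Taking the maximum gives a start of day 11, and it finishes at 11 + 2 = day 13.
C needs all of B (finishes day 13); A (finishes day 5, plus 2-day gap → day 7). That puts its earliest start at day 13; it finishes at 13 + 4 = day 17.
E cannot start until C (finishes day 17); A (finishes day 5). The controlling bound is day 17, so E finishes at 17 + 11 = day 28.
All tasks are finished once the last one completes. Finish times: A at 5, B at 13, C at 17, D at 8, E at 28. The latest is day 28.

28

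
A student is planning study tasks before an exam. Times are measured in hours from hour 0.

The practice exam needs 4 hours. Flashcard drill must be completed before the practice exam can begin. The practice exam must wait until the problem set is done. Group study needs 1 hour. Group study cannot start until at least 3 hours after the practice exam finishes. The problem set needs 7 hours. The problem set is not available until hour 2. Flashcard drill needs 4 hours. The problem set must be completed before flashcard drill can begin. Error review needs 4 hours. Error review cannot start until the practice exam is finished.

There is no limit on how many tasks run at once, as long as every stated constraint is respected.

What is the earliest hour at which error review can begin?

The problem set cannot begin until its own release at hour 2. It runs from hour 2 to 2 + 7 = hour 9.
After the problem set (finishes hour 9), flashcard drill can start at hour 9 and finishes at hour 13.
The practice exam has to wait for flashcard drill (finishes hour 13); the problem set (finishes hour 9). The latest of these is hour 13, so the practice exam runs hour 13 to 13 + 4 = hour 17.
Error review waits on the practice exam (finishes hour 17), so the earliest it can start is hour 17.

17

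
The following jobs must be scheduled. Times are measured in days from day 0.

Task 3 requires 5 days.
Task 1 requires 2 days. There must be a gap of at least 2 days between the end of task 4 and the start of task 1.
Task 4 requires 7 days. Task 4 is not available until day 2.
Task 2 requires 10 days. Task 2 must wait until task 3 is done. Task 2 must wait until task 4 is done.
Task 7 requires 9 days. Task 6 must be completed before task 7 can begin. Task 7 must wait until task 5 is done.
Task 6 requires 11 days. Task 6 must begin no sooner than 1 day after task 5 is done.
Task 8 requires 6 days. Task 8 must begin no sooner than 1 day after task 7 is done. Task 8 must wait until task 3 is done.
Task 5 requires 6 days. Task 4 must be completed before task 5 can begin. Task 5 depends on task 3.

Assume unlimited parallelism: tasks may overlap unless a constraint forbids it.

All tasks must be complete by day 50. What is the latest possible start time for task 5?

To finish by day 50, task 8 (duration 6) must start no later than day 44.
Task 7 feeds into task 8 (must start by day 44, minus 1-day gap → day 43); so task 7 must finish by day 43 and therefore start by day 34.
Task 6 must finish before task 7 (must start by day 34). With an 11-day duration, task 6 must start by 34 − 11 = day 23.
Task 5 feeds task 6 (must start by day 23, minus 1-day gap → day 22); task 7 (must start by day 34). Taking the minimum, task 5 must finish by day 22 and start by 22 − 6 = day 16.

16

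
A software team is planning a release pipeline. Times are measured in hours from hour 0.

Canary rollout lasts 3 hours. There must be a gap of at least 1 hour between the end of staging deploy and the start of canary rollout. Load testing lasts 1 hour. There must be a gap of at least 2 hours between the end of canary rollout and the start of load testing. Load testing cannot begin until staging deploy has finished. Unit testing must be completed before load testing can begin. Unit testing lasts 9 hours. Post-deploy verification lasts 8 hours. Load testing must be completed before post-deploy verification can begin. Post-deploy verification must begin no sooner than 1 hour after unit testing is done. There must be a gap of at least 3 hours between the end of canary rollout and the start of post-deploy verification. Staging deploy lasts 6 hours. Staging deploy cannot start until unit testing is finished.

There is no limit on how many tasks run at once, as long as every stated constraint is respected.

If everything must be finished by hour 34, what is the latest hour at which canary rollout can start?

Post-deploy verification must finish by hour 34; it takes 8 hours, so it must start by 34 − 8 = hour 26.
Load testing has to be done before post-deploy verification (must start by hour 26). That means finishing by hour 26, i.e. starting by 26 − 1 = hour 25.
For canary rollout: load testing (must start by hour 25, minus 2-hour gap → hour 23); post-deploy verification (must start by hour 26, minus 3-hour gap → hour 23). The most restrictive is hour 23; with a 3-hour duration, canary rollout must start by hour 20.

20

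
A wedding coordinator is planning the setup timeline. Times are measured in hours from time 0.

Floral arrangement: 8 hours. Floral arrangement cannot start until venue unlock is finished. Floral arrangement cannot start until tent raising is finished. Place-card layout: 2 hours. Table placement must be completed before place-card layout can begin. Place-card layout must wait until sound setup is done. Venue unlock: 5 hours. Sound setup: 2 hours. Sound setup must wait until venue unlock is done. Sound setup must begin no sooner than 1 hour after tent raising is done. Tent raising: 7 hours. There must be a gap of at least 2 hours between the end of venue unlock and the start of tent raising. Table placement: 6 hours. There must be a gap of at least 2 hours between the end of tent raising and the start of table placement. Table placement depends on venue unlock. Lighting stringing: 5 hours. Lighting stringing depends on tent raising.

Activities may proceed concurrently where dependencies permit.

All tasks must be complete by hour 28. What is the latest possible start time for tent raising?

11

To finish by hour 28, place-card layout (duration 2) must start no later than hour 26.
Table placement must finish before place-card layout (must start by hour 26). With a 6-hour duration, table placement must start by 26 − 6 = hour 20.
Nothing follows floral arrangement; the deadline of hour 28 is its only limit. It must start by 28 − 8 = hour 20.
Lighting stringing has no dependents, so it just needs to finish by hour 28. Starting by 28 − 5 = hour 23 achieves that.
Since place-card layout (must start by hour 26) depends on it, sound setup must finish by hour 26. Backing off its 2-hour duration gives a latest start of hour 24.
Tent raising must finish in time for table placement (must start by hour 20, minus 2-hour gap → hour 18); floral arrangement (must start by hour 20); lighting stringing (must start by hour 23); sound setup (must start by hour 24, minus 1-hour gap → hour 23). The tightest is hour 18, so tent raising must start by 18 − 7 = hour 11.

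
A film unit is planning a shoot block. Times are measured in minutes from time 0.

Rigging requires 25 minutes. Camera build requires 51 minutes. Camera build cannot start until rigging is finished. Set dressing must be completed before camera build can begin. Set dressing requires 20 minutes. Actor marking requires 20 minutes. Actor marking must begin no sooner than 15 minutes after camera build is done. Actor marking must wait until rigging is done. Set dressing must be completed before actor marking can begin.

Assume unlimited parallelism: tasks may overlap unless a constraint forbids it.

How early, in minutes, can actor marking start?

Set dressing can start immediately at minute 0; it finishes at minute 20.
Rigging can start immediately at minute 0; it finishes at minute 25.
Camera build has to wait for rigging (finishes minute 25); set dressing (finishes minute 20). The latest of these is minute 25, so camera build runs minute 25 to 25 + 51 = minute 76.
Actor marking waits on camera build (finishes minute 76, plus 15-minute gap → minute 91); rigging (finishes minute 25); set dressing (finishes minute 20). The latest of these is minute 91, which is the earliest actor marking can start.

91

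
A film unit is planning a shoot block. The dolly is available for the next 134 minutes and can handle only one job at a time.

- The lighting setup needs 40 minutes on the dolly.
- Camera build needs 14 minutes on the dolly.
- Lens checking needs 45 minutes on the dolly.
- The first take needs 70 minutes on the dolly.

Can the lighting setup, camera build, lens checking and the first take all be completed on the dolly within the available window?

Running back to back, the jobs need 40 + 14 + 45 + 70 = 169 minutes on the dolly.
Since 169 > 134, they cannot all fit.

No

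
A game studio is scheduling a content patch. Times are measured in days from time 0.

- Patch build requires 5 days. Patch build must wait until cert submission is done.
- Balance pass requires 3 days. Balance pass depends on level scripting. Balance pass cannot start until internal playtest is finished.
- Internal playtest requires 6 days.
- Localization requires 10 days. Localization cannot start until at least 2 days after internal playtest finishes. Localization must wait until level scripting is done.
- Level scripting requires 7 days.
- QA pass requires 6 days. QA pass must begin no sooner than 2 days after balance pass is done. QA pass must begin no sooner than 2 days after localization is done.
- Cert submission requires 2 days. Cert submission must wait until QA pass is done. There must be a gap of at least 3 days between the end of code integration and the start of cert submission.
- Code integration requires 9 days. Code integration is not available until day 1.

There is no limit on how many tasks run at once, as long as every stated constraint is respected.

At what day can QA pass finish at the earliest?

Internal playtest has no prerequisites, so it starts at day 0 and finishes at day 6.
Nothing blocks level scripting, so it runs from day 0 to day 7.
Localization needs all of internal playtest (finishes day 6, plus 2-day gap → day 8); level scripting (finishes day 7). That puts its earliest start at day 8; it finishes at 8 + 10 = day 18.
Balance pass cannot start until level scripting (finishes day 7); internal playtest (finishes day 6). The controlling bound is day 7, so balance pass finishes at 7 + 3 = day 10.
QA pass needs all of balance pass (finishes day 10, plus 2-day gap → day 12); localization (finishes day 18, plus 2-day gap → day 20). That puts its earliest start at day 20; it finishes at 20 + 6 = day 26.

26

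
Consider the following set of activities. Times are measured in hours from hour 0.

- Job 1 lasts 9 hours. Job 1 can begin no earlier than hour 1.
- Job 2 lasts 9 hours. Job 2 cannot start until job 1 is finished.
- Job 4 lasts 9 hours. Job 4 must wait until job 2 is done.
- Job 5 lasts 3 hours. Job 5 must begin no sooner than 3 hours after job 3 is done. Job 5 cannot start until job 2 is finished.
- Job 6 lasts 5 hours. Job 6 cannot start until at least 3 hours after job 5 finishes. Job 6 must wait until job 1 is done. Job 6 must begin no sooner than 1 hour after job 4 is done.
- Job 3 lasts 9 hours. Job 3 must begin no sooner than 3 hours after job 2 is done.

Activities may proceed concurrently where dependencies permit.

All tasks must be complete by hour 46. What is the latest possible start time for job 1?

2

Job 6 must finish by hour 46; it takes 5 hours, so it must start by 46 − 5 = hour 41.
Job 5 must finish before job 6 (must start by hour 41, minus 3-hour gap → hour 38). With a 3-hour duration, job 5 must start by 38 − 3 = hour 35.
Job 3 must finish before job 5 (must start by hour 35, minus 3-hour gap → hour 32). With a 9-hour duration, job 3 must start by 32 − 9 = hour 23.
Job 4 feeds into job 6 (must start by hour 41, minus 1-hour gap → hour 40); so job 4 must finish by hour 40 and therefore start by hour 31.
Job 2 has several dependents: job 3 (must start by hour 23, minus 3-hour gap → hour 20); job 4 (must start by hour 31); job 5 (must start by hour 35). The earliest of those limits is hour 20, so job 2 must start by 20 − 9 = hour 11.
Job 1 must finish in time for job 2 (must start by hour 11); job 6 (must start by hour 41). The tightest is hour 11, so job 1 must start by 11 − 9 = hour 2.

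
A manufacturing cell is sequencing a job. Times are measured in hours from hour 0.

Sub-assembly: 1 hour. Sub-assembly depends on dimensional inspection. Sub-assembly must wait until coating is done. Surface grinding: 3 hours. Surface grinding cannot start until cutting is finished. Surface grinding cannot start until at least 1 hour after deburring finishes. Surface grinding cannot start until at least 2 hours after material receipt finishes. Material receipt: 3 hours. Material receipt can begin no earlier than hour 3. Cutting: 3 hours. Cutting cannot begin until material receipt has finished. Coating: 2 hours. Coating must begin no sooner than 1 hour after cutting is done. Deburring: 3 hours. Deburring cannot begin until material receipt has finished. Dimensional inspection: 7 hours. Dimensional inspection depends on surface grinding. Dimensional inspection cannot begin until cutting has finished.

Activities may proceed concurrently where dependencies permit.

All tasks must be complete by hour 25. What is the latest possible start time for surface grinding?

14

Nothing follows sub-assembly; the deadline of hour 25 is its only limit. It must start by 25 − 1 = hour 24.
Since sub-assembly (must start by hour 24) depends on it, dimensional inspection must finish by hour 24. Backing off its 7-hour duration gives a latest start of hour 17.
Since dimensional inspection (must start by hour 17) depends on it, surface grinding must finish by hour 17. Backing off its 3-hour duration gives a latest start of hour 14.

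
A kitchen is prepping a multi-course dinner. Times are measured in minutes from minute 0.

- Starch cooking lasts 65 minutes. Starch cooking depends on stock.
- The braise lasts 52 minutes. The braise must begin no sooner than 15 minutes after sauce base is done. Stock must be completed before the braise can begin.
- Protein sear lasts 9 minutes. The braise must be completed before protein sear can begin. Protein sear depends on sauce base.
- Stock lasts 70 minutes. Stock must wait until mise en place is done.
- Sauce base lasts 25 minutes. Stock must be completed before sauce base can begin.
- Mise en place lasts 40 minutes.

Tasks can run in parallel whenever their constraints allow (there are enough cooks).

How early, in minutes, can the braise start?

150

Mise en place can start immediately at minute 0; it finishes at minute 40.
Stock cannot begin until mise en place (finishes minute 40). It runs from minute 40 to 40 + 70 = minute 110.
Sauce base cannot begin until stock (finishes minute 110). It runs from minute 110 to 110 + 25 = minute 135.
The braise waits on sauce base (finishes minute 135, plus 15-minute gap → minute 150); stock (finishes minute 110). The latest of these is minute 150, which is the earliest the braise can start.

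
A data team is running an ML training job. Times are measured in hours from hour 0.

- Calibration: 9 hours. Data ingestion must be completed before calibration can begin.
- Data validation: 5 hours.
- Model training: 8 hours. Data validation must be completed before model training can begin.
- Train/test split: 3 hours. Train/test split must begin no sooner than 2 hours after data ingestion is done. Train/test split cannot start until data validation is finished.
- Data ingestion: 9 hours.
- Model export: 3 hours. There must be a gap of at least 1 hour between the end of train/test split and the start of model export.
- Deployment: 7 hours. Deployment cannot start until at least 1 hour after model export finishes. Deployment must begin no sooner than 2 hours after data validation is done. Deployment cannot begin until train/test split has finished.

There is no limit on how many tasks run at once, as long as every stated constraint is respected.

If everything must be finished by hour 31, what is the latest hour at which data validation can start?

11

To finish by hour 31, deployment (duration 7) must start no later than hour 24.
Model export has to be done before deployment (must start by hour 24, minus 1-hour gap → hour 23). That means finishing by hour 23, i.e. starting by 23 − 3 = hour 20.
Train/test split must finish in time for model export (must start by hour 20, minus 1-hour gap → hour 19); deployment (must start by hour 24). The tightest is hour 19, so train/test split must start by 19 − 3 = hour 16.
To finish by hour 31, model training (duration 8) must start no later than hour 23.
For data validation: train/test split (must start by hour 16); model training (must start by hour 23); deployment (must start by hour 24, minus 2-hour gap → hour 22). The most restrictive is hour 16; with a 5-hour duration, data validation must start by hour 11.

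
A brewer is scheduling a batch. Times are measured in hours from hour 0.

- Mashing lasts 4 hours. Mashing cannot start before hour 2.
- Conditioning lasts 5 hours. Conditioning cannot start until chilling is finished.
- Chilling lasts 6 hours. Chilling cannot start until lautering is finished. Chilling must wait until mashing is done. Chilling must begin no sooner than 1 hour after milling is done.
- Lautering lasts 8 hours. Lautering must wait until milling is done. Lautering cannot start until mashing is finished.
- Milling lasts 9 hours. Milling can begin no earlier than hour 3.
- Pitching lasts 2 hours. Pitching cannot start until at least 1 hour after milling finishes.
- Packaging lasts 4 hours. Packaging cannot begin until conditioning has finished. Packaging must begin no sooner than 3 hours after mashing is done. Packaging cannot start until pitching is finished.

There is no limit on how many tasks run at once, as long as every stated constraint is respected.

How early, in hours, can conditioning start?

26

Mashing waits on its own release at hour 2, so it starts at hour 2 and finishes at 2 + 4 = hour 6.
Milling cannot begin until its own release at hour 3. It runs from hour 3 to 3 + 9 = hour 12.
For lautering: milling (finishes hour 12); mashing (finishes hour 6). Taking the maximum gives a start of hour 12, and it finishes at 12 + 8 = hour 20.
Chilling cannot start until lautering (finishes hour 20); mashing (finishes hour 6); milling (finishes hour 12, plus 1-hour gap → hour 13). The controlling bound is hour 20, so chilling finishes at 20 + 6 = hour 26.
Conditioning waits on chilling (finishes hour 26), so the earliest it can start is hour 26.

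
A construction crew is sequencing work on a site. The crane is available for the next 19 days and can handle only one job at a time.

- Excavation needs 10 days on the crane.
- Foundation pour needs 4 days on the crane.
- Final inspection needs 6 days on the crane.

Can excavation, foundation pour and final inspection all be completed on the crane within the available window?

Running back to back, the jobs need 10 + 4 + 6 = 20 days on the crane.
Since 20 > 19, they cannot all fit.

No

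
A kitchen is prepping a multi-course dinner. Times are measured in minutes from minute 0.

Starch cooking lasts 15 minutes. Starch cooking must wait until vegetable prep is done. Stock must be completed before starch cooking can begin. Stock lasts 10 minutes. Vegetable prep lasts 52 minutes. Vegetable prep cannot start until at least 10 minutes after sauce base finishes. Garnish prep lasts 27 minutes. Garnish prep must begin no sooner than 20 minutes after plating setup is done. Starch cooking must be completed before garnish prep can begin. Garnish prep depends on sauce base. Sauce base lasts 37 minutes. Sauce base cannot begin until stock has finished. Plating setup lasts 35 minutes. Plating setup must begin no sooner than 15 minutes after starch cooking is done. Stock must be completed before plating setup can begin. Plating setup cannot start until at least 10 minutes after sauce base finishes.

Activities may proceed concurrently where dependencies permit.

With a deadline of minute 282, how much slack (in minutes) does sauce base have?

Nothing blocks stock, so it runs from minute 0 to minute 10.
Sauce base cannot begin until stock (finishes minute 10). It runs from minute 10 to 10 + 37 = minute 47.

Working backward from the deadline:
Garnish prep must finish by minute 282; it takes 27 minutes, so it must start by 282 − 27 = minute 255.
Since garnish prep (must start by minute 255, minus 20-minute gap → minute 235) depends on it, plating setup must finish by minute 235. Backing off its 35-minute duration gives a latest start of minute 200.
For starch cooking: plating setup (must start by minute 200, minus 15-minute gap → minute 185); garnish prep (must start by minute 255). The most restrictive is minute 185; with a 15-minute duration, starch cooking must start by minute 170.
Vegetable prep must finish before starch cooking (must start by minute 170). With a 52-minute duration, vegetable prep must start by 170 − 52 = minute 118.
Sauce base feeds vegetable prep (must start by minute 118, minus 10-minute gap → minute 108); plating setup (must start by minute 200, minus 10-minute gap → minute 190); garnish prep (must start by minute 255). Taking the minimum, sauce base must finish by minute 108 and start by 108 − 37 = minute 71.
So sauce base can start as early as minute 10 and as late as minute 71, giving 71 − 10 = 61 minutes of slack.

61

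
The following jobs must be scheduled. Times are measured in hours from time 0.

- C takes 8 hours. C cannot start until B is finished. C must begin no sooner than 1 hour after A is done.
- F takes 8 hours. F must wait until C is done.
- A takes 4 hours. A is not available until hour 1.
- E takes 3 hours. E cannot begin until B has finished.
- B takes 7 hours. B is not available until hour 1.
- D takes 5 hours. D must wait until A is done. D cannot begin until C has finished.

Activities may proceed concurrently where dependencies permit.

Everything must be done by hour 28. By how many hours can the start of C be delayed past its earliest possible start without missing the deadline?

After its own release at hour 1, B can start at hour 1 and finishes at hour 8.
After its own release at hour 1, A can start at hour 1 and finishes at hour 5.
C has to wait for B (finishes hour 8); A (finishes hour 5, plus 1-hour gap → hour 6). The latest of these is hour 8, so C runs hour 8 to 8 + 8 = hour 16.

Working backward from the deadline:
D has no dependents, so it just needs to finish by hour 28. Starting by 28 − 5 = hour 23 achieves that.
F has no dependents, so it just needs to finish by hour 28. Starting by 28 − 8 = hour 20 achieves that.
C feeds D (must start by hour 23); F (must start by hour 20). Taking the minimum, C must finish by hour 20 and start by 20 − 8 = hour 12.
So C can start as early as hour 8 and as late as hour 12, giving 12 − 8 = 4 hours of slack.

4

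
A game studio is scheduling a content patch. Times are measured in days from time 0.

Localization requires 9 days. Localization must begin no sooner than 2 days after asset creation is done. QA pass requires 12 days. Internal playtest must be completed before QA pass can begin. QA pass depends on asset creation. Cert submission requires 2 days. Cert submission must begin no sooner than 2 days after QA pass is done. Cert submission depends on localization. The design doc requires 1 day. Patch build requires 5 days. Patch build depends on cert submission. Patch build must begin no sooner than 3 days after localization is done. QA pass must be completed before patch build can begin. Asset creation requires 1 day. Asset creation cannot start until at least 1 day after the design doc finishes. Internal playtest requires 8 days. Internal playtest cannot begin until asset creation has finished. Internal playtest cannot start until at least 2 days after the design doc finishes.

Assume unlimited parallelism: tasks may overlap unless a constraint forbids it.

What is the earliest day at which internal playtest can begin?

The design doc has no prerequisites, so it starts at day 0 and finishes at day 1.
After the design doc (finishes day 1, plus 1-day gap → day 2), asset creation can start at day 2 and finishes at day 3.
Internal playtest waits on asset creation (finishes day 3); the design doc (finishes day 1, plus 2-day gap → day 3). The latest of these is day 3, which is the earliest internal playtest can start.

3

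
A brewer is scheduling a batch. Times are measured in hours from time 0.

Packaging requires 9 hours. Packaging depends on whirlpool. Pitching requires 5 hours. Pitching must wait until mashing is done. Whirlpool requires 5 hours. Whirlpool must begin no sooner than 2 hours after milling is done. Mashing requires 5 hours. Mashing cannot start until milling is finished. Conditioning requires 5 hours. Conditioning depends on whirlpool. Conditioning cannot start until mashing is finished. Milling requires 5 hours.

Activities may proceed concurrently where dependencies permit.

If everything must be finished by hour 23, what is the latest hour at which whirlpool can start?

Conditioning must finish by hour 23; it takes 5 hours, so it must start by 23 − 5 = hour 18.
Packaging must finish by hour 23; it takes 9 hours, so it must start by 23 − 9 = hour 14.
Whirlpool must finish in time for conditioning (must start by hour 18); packaging (must start by hour 14). The tightest is hour 14, so whirlpool must start by 14 − 5 = hour 9.

9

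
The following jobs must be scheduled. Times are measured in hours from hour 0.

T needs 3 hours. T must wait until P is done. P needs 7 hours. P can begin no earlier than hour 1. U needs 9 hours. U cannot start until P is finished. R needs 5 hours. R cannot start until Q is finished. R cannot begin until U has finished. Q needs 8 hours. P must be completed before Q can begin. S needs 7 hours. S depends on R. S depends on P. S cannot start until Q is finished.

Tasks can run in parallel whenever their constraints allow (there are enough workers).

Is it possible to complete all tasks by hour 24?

P cannot begin until its own release at hour 1. It runs from hour 1 to 1 + 7 = hour 8.
U waits on P (finishes hour 8), so it starts at hour 8 and finishes at 8 + 9 = hour 17.
T waits on P (finishes hour 8), so it starts at hour 8 and finishes at 8 + 3 = hour 11.
Q waits on P (finishes hour 8), so it starts at hour 8 and finishes at 8 + 8 = hour 16.
R cannot start until Q (finishes hour 16); U (finishes hour 17). The controlling bound is hour 17, so R finishes at 17 + 5 = hour 22.
For S: R (finishes hour 22); P (finishes hour 8); Q (finishes hour 16). Taking the maximum gives a start of hour 22, and it finishes at 22 + 7 = hour 29.
The earliest everything can be done is hour 29, which is after the deadline of 24, so it is not possible.

No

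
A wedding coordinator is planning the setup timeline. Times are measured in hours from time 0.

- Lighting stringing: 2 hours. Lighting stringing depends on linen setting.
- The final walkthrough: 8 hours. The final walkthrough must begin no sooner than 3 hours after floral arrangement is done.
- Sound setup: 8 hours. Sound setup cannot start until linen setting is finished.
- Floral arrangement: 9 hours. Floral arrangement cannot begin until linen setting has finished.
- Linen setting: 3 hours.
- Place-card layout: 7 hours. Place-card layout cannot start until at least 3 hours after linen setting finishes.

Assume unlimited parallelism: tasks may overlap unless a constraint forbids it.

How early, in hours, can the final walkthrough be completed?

23

Nothing blocks linen setting, so it runs from hour 0 to hour 3.
After linen setting (finishes hour 3), floral arrangement can start at hour 3 and finishes at hour 12.
The final walkthrough waits on floral arrangement (finishes hour 12, plus 3-hour gap → hour 15), so it starts at hour 15 and finishes at 15 + 8 = hour 23.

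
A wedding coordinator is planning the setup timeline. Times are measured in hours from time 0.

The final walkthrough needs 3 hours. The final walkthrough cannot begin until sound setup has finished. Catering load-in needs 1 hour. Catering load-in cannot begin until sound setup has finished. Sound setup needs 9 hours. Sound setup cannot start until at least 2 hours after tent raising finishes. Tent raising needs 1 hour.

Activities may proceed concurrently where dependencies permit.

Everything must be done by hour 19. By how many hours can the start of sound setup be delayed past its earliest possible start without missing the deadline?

4

Tent raising can start immediately at hour 0; it finishes at hour 1.
Sound setup cannot begin until tent raising (finishes hour 1, plus 2-hour gap → hour 3). It runs from hour 3 to 3 + 9 = hour 12.

Working backward from the deadline:
Nothing follows catering load-in; the deadline of hour 19 is its only limit. It must start by 19 − 1 = hour 18.
The final walkthrough has no dependents, so it just needs to finish by hour 19. Starting by 19 − 3 = hour 16 achieves that.
Sound setup has several dependents: catering load-in (must start by hour 18); the final walkthrough (must start by hour 16). The earliest of those limits is hour 16, so sound setup must start by 16 − 9 = hour 7.
So sound setup can start as early as hour 3 and as late as hour 7, giving 7 − 3 = 4 hours of slack.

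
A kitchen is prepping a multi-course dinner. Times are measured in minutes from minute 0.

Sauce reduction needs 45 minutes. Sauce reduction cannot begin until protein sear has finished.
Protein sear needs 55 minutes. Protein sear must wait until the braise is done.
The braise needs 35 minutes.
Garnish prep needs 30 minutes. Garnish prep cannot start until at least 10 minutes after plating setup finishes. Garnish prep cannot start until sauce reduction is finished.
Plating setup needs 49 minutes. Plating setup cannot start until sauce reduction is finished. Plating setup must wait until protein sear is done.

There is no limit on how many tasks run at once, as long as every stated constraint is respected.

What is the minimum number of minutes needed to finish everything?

The braise has no prerequisites, so it starts at minute 0 and finishes at minute 35.
Protein sear waits on the braise (finishes minute 35), so it starts at minute 35 and finishes at 35 + 55 = minute 90.
Sauce reduction waits on protein sear (finishes minute 90), so it starts at minute 90 and finishes at 90 + 45 = minute 135.
Plating setup has to wait for sauce reduction (finishes minute 135); protein sear (finishes minute 90). The latest of these is minute 135, so plating setup runs minute 135 to 135 + 49 = minute 184.
Garnish prep cannot start until plating setup (finishes minute 184, plus 10-minute gap → minute 194); sauce reduction (finishes minute 135). The controlling bound is minute 194, so garnish prep finishes at 194 + 30 = minute 224.
All tasks are finished once the last one completes. Finish times: The braise at 35, Protein sear at 90, Sauce reduction at 135, Plating setup at 184, Garnish prep at 224. The latest is minute 224.

224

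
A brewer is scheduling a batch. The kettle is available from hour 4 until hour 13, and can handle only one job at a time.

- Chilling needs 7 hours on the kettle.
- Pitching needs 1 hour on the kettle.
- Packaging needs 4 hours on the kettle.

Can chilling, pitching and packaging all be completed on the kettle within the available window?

No

The kettle window is 13 − 4 = 9 hours.
Running back to back, the jobs need 7 + 1 + 4 = 12 hours on the kettle.
Since 12 > 9, they cannot all fit.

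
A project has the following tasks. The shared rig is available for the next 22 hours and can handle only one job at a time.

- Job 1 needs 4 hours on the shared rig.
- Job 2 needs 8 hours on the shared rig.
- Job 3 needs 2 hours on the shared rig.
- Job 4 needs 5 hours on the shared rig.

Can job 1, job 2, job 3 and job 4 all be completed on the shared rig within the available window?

Yes

Running back to back, the jobs need 4 + 8 + 2 + 5 = 19 hours on the shared rig.
Since 19 ≤ 22, they fit within the window.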